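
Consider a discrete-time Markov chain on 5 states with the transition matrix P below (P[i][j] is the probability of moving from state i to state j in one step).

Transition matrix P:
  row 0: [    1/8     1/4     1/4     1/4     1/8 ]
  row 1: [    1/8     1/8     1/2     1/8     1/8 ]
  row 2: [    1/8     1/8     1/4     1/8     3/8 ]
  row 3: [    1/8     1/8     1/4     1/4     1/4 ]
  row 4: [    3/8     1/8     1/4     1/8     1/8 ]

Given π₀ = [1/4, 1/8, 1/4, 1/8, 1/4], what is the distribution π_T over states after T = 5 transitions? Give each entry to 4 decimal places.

π = [0.1795, 0.1475, 0.2868, 0.1685, 0.2177]

t=0: π = [0.2500, 0.1250, 0.2500, 0.1250, 0.2500]
t=1: π = [0.1875, 0.1563, 0.2813, 0.1719, 0.2031]
t=2: π = [0.1758, 0.1484, 0.2891, 0.1699, 0.2168]
t=3: π = [0.1792, 0.1470, 0.2871, 0.1682, 0.2185]
t=4: π = [0.1796, 0.1474, 0.2867, 0.1684, 0.2178]
t=5: π = [0.1795, 0.1475, 0.2868, 0.1685, 0.2177]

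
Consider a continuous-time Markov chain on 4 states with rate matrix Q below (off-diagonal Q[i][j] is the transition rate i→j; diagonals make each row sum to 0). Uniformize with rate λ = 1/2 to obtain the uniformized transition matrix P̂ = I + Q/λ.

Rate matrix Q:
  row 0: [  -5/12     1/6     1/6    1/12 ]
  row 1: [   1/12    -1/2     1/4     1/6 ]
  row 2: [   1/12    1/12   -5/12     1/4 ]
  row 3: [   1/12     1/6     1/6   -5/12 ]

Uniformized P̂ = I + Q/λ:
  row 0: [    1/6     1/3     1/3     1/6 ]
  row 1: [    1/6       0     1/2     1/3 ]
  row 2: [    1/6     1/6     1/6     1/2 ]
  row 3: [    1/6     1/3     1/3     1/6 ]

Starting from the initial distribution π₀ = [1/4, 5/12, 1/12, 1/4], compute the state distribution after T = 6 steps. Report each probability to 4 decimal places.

t=0: π = [0.2500, 0.4167, 0.0833, 0.2500]
t=1: π = [0.1667, 0.1806, 0.3889, 0.2639]
t=2: π = [0.1667, 0.2083, 0.2986, 0.3264]
t=3: π = [0.1667, 0.2141, 0.3183, 0.3009]
t=4: π = [0.1667, 0.2089, 0.3160, 0.3084]
t=5: π = [0.1667, 0.2110, 0.3155, 0.3068]
t=6: π = [0.1667, 0.2104, 0.3159, 0.3070]

π = [0.1667, 0.2104, 0.3159, 0.3070]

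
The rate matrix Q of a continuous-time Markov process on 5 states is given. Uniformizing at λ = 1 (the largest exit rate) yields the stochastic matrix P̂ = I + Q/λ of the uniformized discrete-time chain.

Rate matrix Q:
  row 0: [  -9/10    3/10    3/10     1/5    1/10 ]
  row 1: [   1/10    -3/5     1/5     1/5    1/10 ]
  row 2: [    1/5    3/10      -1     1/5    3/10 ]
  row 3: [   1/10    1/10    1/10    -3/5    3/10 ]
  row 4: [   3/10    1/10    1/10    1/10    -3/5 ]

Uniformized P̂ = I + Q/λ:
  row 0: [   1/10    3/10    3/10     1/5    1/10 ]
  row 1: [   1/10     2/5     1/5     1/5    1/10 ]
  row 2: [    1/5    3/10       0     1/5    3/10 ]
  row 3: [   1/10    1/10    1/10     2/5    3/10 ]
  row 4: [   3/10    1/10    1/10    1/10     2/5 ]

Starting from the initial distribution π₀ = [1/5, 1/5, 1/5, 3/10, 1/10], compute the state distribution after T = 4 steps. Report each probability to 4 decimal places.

t=0: π = [0.2000, 0.2000, 0.2000, 0.3000, 0.1000]
t=1: π = [0.1400, 0.2400, 0.1400, 0.2500, 0.2300]
t=2: π = [0.1600, 0.2280, 0.1380, 0.2270, 0.2470]
t=3: π = [0.1632, 0.2280, 0.1410, 0.2207, 0.2471]
t=4: π = [0.1635, 0.2292, 0.1413, 0.2194, 0.2465]

π = [0.1635, 0.2292, 0.1413, 0.2194, 0.2465]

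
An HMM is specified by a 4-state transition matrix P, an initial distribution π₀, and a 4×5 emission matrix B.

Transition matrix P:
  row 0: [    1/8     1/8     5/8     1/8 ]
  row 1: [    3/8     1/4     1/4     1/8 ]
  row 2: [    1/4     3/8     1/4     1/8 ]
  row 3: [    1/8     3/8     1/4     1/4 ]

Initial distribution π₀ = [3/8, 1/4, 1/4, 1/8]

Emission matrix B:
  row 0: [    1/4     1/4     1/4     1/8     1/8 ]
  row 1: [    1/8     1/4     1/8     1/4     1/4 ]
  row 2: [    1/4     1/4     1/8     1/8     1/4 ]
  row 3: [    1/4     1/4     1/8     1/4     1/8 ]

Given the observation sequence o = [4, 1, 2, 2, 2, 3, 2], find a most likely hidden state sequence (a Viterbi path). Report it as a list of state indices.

t=0: δ = [4.688e-02, 6.250e-02, 6.250e-02, 1.562e-02]  (obs o_0=4)
t=1: δ = [5.859e-03, 5.859e-03, 7.324e-03, 1.953e-03]  ψ = [1, 2, 0, 1]  (obs o_1=1)
t=2: δ = [5.493e-04, 3.433e-04, 4.578e-04, 1.144e-04]  ψ = [1, 2, 0, 2]  (obs o_2=2)
t=3: δ = [3.219e-05, 2.146e-05, 4.292e-05, 8.583e-06]  ψ = [1, 2, 0, 0]  (obs o_3=2)
t=4: δ = [2.682e-06, 2.012e-06, 2.515e-06, 6.706e-07]  ψ = [2, 2, 0, 2]  (obs o_4=2)
t=5: δ = [9.430e-08, 2.357e-07, 2.095e-07, 8.382e-08]  ψ = [1, 2, 0, 0]  (obs o_5=3)
t=6: δ = [2.210e-08, 9.823e-09, 7.367e-09, 3.683e-09]  ψ = [1, 2, 0, 1]  (obs o_6=2)
backtrack: best end state = 0; path = [0, 2, 1, 0, 2, 1, 0]

path = [0, 2, 1, 0, 2, 1, 0]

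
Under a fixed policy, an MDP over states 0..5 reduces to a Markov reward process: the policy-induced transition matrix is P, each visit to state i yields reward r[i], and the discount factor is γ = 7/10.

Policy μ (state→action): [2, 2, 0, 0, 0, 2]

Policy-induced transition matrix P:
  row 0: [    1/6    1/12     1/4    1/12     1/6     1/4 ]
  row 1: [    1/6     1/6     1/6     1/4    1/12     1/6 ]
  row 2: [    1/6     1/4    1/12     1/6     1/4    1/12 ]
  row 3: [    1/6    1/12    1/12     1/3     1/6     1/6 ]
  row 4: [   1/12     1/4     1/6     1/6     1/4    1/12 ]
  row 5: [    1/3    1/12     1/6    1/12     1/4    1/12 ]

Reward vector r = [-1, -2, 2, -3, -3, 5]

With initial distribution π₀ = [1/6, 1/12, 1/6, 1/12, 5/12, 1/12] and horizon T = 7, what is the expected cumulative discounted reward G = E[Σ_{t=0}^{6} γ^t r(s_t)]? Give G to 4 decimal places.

G = -2.4342

t=0: π = [0.1667, 0.0833, 0.1667, 0.0833, 0.4167, 0.0833], E[r] = -1.0833, γ^t·E[r] = -1.083333, running G = -1.083333
t=1: π = [0.1458, 0.1875, 0.1597, 0.1667, 0.2153, 0.1250], E[r] = -0.7222, γ^t·E[r] = -0.505556, running G = -1.588889
t=2: π = [0.1696, 0.1615, 0.1516, 0.1875, 0.1927, 0.1372], E[r] = -0.6441, γ^t·E[r] = -0.315608, running G = -1.904497
t=3: π = [0.1735, 0.1542, 0.1525, 0.1858, 0.1933, 0.1407], E[r] = -0.6108, γ^t·E[r] = -0.209512, running G = -2.114008
t=4: π = [0.1740, 0.1538, 0.1529, 0.1843, 0.1944, 0.1406], E[r] = -0.6089, γ^t·E[r] = -0.146203, running G = -2.260211
t=5: π = [0.1739, 0.1540, 0.1531, 0.1840, 0.1945, 0.1405], E[r] = -0.6088, γ^t·E[r] = -0.102314, running G = -2.362525
t=6: π = [0.1739, 0.1541, 0.1531, 0.1840, 0.1945, 0.1405], E[r] = -0.6089, γ^t·E[r] = -0.071638, running G = -2.434164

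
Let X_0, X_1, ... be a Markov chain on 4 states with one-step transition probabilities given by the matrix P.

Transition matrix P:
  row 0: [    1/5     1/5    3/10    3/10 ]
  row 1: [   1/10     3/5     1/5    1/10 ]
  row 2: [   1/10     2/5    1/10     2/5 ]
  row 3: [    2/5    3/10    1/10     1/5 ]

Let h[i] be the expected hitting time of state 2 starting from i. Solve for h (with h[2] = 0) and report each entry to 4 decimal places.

h = [4.5033, 4.9669, 0.0000, 5.3642]

First-step conditioning: h[2] = 0; for i ≠ 2, h[i] = 1 + Σ_k P[i][k]·h[k].
  h[0] = 1 + 1/5·h[0] + 1/5·h[1] + 3/10·h[3]
  h[1] = 1 + 1/10·h[0] + 3/5·h[1] + 1/10·h[3]
  h[3] = 1 + 2/5·h[0] + 3/10·h[1] + 1/5·h[3]
Solving the 3×3 linear system over states ≠ 2 gives exactly h = [680/151, 750/151, 0, 810/151] (h[2] = 0 is the target).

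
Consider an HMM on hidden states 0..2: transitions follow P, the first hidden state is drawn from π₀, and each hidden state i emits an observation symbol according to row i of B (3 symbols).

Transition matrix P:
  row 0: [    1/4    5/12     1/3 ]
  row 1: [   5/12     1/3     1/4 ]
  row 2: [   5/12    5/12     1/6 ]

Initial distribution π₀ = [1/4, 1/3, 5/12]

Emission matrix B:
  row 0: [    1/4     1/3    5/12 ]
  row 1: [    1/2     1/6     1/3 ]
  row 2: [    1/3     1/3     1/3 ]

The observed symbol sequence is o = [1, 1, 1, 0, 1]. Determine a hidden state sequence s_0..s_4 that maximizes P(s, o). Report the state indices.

t=0: δ = [8.333e-02, 5.556e-02, 1.389e-01]  (obs o_0=1)
t=1: δ = [1.929e-02, 9.645e-03, 9.259e-03]  ψ = [2, 2, 0]  (obs o_1=1)
t=2: δ = [1.608e-03, 1.340e-03, 2.143e-03]  ψ = [0, 0, 0]  (obs o_2=1)
t=3: δ = [2.233e-04, 4.465e-04, 1.786e-04]  ψ = [2, 2, 0]  (obs o_3=0)
t=4: δ = [6.202e-05, 2.481e-05, 3.721e-05]  ψ = [1, 1, 1]  (obs o_4=1)
backtrack: best end state = 0; path = [2, 0, 2, 1, 0]

path = [2, 0, 2, 1, 0]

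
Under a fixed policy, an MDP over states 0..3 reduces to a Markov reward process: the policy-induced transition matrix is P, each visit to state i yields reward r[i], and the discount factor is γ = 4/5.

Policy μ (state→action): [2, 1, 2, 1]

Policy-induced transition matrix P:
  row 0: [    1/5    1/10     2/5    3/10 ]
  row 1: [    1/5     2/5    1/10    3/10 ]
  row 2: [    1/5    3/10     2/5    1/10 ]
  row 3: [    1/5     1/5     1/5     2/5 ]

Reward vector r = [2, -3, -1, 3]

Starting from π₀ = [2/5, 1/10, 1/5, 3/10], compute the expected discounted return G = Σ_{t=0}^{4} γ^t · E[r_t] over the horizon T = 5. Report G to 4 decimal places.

G = 1.7495

t=0: π = [0.4000, 0.1000, 0.2000, 0.3000], E[r] = 1.2000, γ^t·E[r] = 1.200000, running G = 1.200000
t=1: π = [0.2000, 0.2000, 0.3100, 0.2900], E[r] = 0.3600, γ^t·E[r] = 0.288000, running G = 1.488000
t=2: π = [0.2000, 0.2510, 0.2820, 0.2670], E[r] = 0.1660, γ^t·E[r] = 0.106240, running G = 1.594240
t=3: π = [0.2000, 0.2584, 0.2713, 0.2703], E[r] = 0.1644, γ^t·E[r] = 0.084173, running G = 1.678413
t=4: π = [0.2000, 0.2588, 0.2684, 0.2728], E[r] = 0.1735, γ^t·E[r] = 0.071049, running G = 1.749462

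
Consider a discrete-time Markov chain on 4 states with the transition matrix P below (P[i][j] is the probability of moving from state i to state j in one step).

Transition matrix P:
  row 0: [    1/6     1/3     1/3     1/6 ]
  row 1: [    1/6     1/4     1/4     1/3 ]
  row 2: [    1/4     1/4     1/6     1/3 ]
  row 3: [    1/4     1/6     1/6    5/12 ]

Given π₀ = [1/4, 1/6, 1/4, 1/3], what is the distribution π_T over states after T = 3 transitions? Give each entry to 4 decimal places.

t=0: π = [0.2500, 0.1667, 0.2500, 0.3333]
t=1: π = [0.2153, 0.2431, 0.2222, 0.3194]
t=2: π = [0.2118, 0.2413, 0.2228, 0.3241]
t=3: π = [0.2122, 0.2406, 0.2221, 0.3250]

π = [0.2122, 0.2406, 0.2221, 0.3250]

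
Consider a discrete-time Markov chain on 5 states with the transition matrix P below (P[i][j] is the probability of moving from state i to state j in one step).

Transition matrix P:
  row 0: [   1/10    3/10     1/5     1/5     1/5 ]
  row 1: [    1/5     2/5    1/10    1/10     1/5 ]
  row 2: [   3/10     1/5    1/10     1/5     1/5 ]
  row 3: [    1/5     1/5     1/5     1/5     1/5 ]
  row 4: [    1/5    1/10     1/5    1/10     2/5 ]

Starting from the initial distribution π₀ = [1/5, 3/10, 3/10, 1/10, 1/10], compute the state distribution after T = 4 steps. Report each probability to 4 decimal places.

t=0: π = [0.2000, 0.3000, 0.3000, 0.1000, 0.1000]
t=1: π = [0.2100, 0.2700, 0.1400, 0.1600, 0.2200]
t=2: π = [0.1930, 0.2530, 0.1590, 0.1510, 0.2440]
t=3: π = [0.1966, 0.2455, 0.1588, 0.1503, 0.2488]
t=4: π = [0.1962, 0.2439, 0.1596, 0.1506, 0.2498]

π = [0.1962, 0.2439, 0.1596, 0.1506, 0.2498]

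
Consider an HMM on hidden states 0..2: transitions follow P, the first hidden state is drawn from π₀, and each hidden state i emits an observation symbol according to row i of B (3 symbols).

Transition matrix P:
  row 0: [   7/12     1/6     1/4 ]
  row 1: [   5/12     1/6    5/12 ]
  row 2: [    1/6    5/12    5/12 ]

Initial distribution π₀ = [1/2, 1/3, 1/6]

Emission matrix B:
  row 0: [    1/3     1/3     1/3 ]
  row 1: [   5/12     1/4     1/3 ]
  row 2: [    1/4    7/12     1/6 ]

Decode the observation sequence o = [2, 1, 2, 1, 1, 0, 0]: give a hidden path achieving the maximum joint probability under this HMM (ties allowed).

t=0: δ = [1.667e-01, 1.111e-01, 2.778e-02]  (obs o_0=2)
t=1: δ = [3.241e-02, 6.944e-03, 2.701e-02]  ψ = [0, 0, 1]  (obs o_1=1)
t=2: δ = [6.301e-03, 3.751e-03, 1.875e-03]  ψ = [0, 2, 2]  (obs o_2=2)
t=3: δ = [1.225e-03, 2.626e-04, 9.190e-04]  ψ = [0, 0, 0]  (obs o_3=1)
t=4: δ = [2.382e-04, 9.573e-05, 2.234e-04]  ψ = [0, 2, 2]  (obs o_4=1)
t=5: δ = [4.633e-05, 3.878e-05, 2.327e-05]  ψ = [0, 2, 2]  (obs o_5=0)
t=6: δ = [9.008e-06, 4.039e-06, 4.039e-06]  ψ = [0, 2, 1]  (obs o_6=0)
backtrack: best end state = 0; path = [0, 0, 0, 0, 0, 0, 0]

path = [0, 0, 0, 0, 0, 0, 0]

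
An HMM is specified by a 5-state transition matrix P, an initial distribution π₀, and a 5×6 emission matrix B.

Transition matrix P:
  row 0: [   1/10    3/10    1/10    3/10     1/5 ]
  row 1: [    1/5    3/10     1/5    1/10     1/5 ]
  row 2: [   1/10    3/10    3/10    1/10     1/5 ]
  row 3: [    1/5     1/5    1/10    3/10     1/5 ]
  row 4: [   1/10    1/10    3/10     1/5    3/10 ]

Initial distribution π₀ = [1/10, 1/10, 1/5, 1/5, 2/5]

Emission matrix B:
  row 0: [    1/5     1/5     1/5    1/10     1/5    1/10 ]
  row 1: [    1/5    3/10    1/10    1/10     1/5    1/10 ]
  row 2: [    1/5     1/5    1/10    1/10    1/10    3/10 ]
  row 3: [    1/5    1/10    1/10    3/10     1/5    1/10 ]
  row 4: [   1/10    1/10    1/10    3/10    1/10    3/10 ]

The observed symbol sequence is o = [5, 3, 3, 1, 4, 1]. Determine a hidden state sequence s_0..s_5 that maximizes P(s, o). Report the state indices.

t=0: δ = [1.000e-02, 1.000e-02, 6.000e-02, 2.000e-02, 1.200e-01]  (obs o_0=5)
t=1: δ = [1.200e-03, 1.800e-03, 3.600e-03, 7.200e-03, 1.080e-02]  ψ = [4, 2, 4, 4, 4]  (obs o_1=3)
t=2: δ = [1.440e-04, 1.440e-04, 3.240e-04, 6.480e-04, 9.720e-04]  ψ = [3, 3, 4, 3, 4]  (obs o_2=3)
t=3: δ = [2.592e-05, 3.888e-05, 5.832e-05, 1.944e-05, 2.916e-05]  ψ = [3, 3, 4, 3, 4]  (obs o_3=1)
t=4: δ = [1.555e-06, 3.499e-06, 1.750e-06, 1.555e-06, 1.166e-06]  ψ = [1, 2, 2, 0, 2]  (obs o_4=4)
t=5: δ = [1.400e-07, 3.149e-07, 1.400e-07, 4.666e-08, 6.998e-08]  ψ = [1, 1, 1, 0, 1]  (obs o_5=1)
backtrack: best end state = 1; path = [4, 4, 4, 2, 1, 1]

path = [4, 4, 4, 2, 1, 1]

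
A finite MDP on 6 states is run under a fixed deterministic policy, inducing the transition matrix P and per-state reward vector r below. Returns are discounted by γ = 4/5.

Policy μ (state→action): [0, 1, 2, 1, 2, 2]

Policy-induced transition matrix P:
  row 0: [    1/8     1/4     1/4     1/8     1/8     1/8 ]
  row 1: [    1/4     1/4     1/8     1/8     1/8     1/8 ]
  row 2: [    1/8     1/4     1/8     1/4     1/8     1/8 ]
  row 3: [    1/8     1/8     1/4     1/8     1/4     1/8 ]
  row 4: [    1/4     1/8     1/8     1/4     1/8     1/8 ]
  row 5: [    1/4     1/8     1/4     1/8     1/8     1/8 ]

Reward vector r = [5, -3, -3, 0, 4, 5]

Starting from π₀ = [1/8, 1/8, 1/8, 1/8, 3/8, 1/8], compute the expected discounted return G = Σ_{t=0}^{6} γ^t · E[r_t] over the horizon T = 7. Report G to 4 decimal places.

G = 5.0478

t=0: π = [0.1250, 0.1250, 0.1250, 0.1250, 0.3750, 0.1250], E[r] = 2.0000, γ^t·E[r] = 2.000000, running G = 2.000000
t=1: π = [0.2031, 0.1719, 0.1719, 0.1875, 0.1406, 0.1250], E[r] = 1.1719, γ^t·E[r] = 0.937500, running G = 2.937500
t=2: π = [0.1797, 0.1934, 0.1895, 0.1641, 0.1484, 0.1250], E[r] = 0.9688, γ^t·E[r] = 0.620000, running G = 3.557500
t=3: π = [0.1833, 0.1953, 0.1836, 0.1672, 0.1455, 0.1250], E[r] = 0.9871, γ^t·E[r] = 0.505375, running G = 4.062875
t=4: π = [0.1832, 0.1953, 0.1844, 0.1661, 0.1459, 0.1250], E[r] = 0.9856, γ^t·E[r] = 0.403688, running G = 4.466563
t=5: π = [0.1833, 0.1954, 0.1843, 0.1663, 0.1458, 0.1250], E[r] = 0.9854, γ^t·E[r] = 0.322909, running G = 4.789471
t=6: π = [0.1833, 0.1954, 0.1843, 0.1663, 0.1458, 0.1250], E[r] = 0.9854, γ^t·E[r] = 0.258321, running G = 5.047793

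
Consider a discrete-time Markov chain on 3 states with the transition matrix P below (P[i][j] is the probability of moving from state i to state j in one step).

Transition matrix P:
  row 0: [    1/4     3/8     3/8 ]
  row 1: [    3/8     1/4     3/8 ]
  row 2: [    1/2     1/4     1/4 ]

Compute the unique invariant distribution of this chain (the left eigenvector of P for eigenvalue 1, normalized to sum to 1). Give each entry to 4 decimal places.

π = [0.3704, 0.2963, 0.3333]

Balance equations π_j = Σ_i π_i·P[i][j]:
  π_0 = 1/4·π_0 + 3/8·π_1 + 1/2·π_2
  π_1 = 3/8·π_0 + 1/4·π_1 + 1/4·π_2
  normalize: π_0 + π_1 + π_2 = 1
Solving the linear system gives exactly π = [10/27, 8/27, 1/3].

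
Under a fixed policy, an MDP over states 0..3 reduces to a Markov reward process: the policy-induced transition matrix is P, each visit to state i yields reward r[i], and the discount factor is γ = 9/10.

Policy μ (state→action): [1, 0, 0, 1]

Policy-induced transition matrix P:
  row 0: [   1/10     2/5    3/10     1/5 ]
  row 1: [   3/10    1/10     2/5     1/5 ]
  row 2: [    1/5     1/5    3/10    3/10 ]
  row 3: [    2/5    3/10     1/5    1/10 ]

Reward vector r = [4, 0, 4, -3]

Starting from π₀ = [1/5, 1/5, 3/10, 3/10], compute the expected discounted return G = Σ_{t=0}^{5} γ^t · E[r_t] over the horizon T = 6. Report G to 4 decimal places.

G = 6.8671

t=0: π = [0.2000, 0.2000, 0.3000, 0.3000], E[r] = 1.1000, γ^t·E[r] = 1.100000, running G = 1.100000
t=1: π = [0.2600, 0.2500, 0.2900, 0.2000], E[r] = 1.6000, γ^t·E[r] = 1.440000, running G = 2.540000
t=2: π = [0.2390, 0.2470, 0.3050, 0.2090], E[r] = 1.5490, γ^t·E[r] = 1.254690, running G = 3.794690
t=3: π = [0.2426, 0.2440, 0.3038, 0.2096], E[r] = 1.5568, γ^t·E[r] = 1.134907, running G = 4.929597
t=4: π = [0.2421, 0.2451, 0.3034, 0.2094], E[r] = 1.5537, γ^t·E[r] = 1.019409, running G = 5.949006
t=5: π = [0.2422, 0.2448, 0.3036, 0.2094], E[r] = 1.5548, γ^t·E[r] = 0.918095, running G = 6.867101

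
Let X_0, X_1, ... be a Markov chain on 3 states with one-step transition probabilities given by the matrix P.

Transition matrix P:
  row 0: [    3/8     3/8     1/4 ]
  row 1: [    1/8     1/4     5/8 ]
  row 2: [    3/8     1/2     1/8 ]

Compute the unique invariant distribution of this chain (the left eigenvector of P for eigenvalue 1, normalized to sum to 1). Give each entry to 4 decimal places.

π = [0.2821, 0.3718, 0.3462]

Balance equations π_j = Σ_i π_i·P[i][j]:
  π_0 = 3/8·π_0 + 1/8·π_1 + 3/8·π_2
  π_1 = 3/8·π_0 + 1/4·π_1 + 1/2·π_2
  normalize: π_0 + π_1 + π_2 = 1
Solving the linear system gives exactly π = [11/39, 29/78, 9/26].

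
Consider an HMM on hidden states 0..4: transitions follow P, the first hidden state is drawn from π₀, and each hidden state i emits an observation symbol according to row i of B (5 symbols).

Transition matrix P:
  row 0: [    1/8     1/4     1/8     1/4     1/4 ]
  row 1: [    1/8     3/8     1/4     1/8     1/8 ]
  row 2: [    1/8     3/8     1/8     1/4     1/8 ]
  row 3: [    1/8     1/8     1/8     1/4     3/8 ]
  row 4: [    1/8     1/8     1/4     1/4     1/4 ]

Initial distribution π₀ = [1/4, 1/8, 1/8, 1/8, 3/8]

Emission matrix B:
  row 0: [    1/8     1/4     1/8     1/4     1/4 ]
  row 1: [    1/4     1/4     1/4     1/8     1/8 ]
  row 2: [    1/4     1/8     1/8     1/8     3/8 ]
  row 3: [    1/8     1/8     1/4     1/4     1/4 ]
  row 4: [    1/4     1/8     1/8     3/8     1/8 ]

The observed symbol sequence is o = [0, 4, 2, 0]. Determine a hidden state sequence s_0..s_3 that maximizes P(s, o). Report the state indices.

t=0: δ = [3.125e-02, 3.125e-02, 3.125e-02, 1.562e-02, 9.375e-02]  (obs o_0=0)
t=1: δ = [2.930e-03, 1.465e-03, 8.789e-03, 5.859e-03, 2.930e-03]  ψ = [4, 1, 4, 4, 4]  (obs o_1=4)
t=2: δ = [1.373e-04, 8.240e-04, 1.373e-04, 5.493e-04, 2.747e-04]  ψ = [2, 2, 2, 2, 3]  (obs o_2=2)
t=3: δ = [1.287e-05, 7.725e-05, 5.150e-05, 1.717e-05, 5.150e-05]  ψ = [1, 1, 1, 3, 3]  (obs o_3=0)
backtrack: best end state = 1; path = [4, 2, 1, 1]

path = [4, 2, 1, 1]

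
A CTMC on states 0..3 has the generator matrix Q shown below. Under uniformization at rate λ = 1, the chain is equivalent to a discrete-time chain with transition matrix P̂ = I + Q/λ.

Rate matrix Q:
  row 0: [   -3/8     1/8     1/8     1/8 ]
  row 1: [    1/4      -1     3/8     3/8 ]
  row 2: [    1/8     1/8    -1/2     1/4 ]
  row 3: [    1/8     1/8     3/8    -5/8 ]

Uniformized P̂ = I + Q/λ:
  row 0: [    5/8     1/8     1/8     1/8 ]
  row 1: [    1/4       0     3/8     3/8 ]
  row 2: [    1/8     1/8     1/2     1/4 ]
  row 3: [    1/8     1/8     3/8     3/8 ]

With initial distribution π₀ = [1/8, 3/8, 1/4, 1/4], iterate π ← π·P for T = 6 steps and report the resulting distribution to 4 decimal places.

t=0: π = [0.1250, 0.3750, 0.2500, 0.2500]
t=1: π = [0.2344, 0.0781, 0.3750, 0.3125]
t=2: π = [0.2520, 0.1152, 0.3633, 0.2695]
t=3: π = [0.2654, 0.1106, 0.3574, 0.2666]
t=4: π = [0.2715, 0.1112, 0.3533, 0.2640]
t=5: π = [0.2747, 0.1111, 0.3513, 0.2630]
t=6: π = [0.2762, 0.1111, 0.3502, 0.2624]

π = [0.2762, 0.1111, 0.3502, 0.2624]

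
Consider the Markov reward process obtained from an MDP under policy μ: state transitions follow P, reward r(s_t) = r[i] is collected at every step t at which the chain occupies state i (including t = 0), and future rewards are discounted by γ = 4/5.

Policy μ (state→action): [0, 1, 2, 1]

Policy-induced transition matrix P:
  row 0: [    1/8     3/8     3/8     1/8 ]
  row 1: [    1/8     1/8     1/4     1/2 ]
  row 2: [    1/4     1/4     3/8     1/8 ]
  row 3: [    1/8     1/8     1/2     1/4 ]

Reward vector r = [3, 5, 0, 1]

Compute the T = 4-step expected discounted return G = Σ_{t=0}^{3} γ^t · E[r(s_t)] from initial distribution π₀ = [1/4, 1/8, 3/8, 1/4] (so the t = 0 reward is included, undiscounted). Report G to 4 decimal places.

t=0: π = [0.2500, 0.1250, 0.3750, 0.2500], E[r] = 1.6250, γ^t·E[r] = 1.625000, running G = 1.625000
t=1: π = [0.1719, 0.2344, 0.3906, 0.2031], E[r] = 1.8906, γ^t·E[r] = 1.512500, running G = 3.137500
t=2: π = [0.1738, 0.2168, 0.3711, 0.2383], E[r] = 1.8438, γ^t·E[r] = 1.180000, running G = 4.317500
t=3: π = [0.1714, 0.2148, 0.3777, 0.2361], E[r] = 1.8245, γ^t·E[r] = 0.934125, running G = 5.251625

G = 5.2516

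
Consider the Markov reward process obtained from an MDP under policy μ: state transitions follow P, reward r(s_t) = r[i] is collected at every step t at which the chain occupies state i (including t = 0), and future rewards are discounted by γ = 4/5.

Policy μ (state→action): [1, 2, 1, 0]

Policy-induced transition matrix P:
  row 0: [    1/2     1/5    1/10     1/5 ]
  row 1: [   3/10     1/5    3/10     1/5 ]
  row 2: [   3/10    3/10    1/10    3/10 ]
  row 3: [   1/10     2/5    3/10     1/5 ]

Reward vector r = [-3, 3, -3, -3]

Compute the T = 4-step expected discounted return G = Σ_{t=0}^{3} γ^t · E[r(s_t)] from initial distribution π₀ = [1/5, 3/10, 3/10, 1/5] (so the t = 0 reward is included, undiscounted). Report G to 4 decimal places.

t=0: π = [0.2000, 0.3000, 0.3000, 0.2000], E[r] = -1.2000, γ^t·E[r] = -1.200000, running G = -1.200000
t=1: π = [0.3000, 0.2700, 0.2000, 0.2300], E[r] = -1.3800, γ^t·E[r] = -1.104000, running G = -2.304000
t=2: π = [0.3140, 0.2660, 0.2000, 0.2200], E[r] = -1.4040, γ^t·E[r] = -0.898560, running G = -3.202560
t=3: π = [0.3188, 0.2640, 0.1972, 0.2200], E[r] = -1.4160, γ^t·E[r] = -0.724992, running G = -3.927552

G = -3.9276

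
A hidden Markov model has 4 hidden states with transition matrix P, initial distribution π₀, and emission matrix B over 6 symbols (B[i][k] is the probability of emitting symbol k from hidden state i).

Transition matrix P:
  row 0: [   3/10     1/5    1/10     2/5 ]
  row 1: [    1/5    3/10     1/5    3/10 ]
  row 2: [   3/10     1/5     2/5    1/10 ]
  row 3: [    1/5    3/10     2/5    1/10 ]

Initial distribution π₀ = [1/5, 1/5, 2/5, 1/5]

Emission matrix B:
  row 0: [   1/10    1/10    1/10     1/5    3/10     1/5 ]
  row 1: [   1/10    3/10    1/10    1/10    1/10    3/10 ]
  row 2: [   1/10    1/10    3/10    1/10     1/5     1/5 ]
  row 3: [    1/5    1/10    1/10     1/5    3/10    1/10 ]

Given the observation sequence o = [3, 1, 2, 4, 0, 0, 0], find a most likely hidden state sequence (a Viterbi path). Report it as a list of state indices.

t=0: δ = [4.000e-02, 2.000e-02, 4.000e-02, 4.000e-02]  (obs o_0=3)
t=1: δ = [1.200e-03, 3.600e-03, 1.600e-03, 1.600e-03]  ψ = [0, 3, 2, 0]  (obs o_1=1)
t=2: δ = [7.200e-05, 1.080e-04, 2.160e-04, 1.080e-04]  ψ = [1, 1, 1, 1]  (obs o_2=2)
t=3: δ = [1.944e-05, 4.320e-06, 1.728e-05, 9.720e-06]  ψ = [2, 2, 2, 1]  (obs o_3=4)
t=4: δ = [5.832e-07, 3.888e-07, 6.912e-07, 1.555e-06]  ψ = [0, 0, 2, 0]  (obs o_4=0)
t=5: δ = [3.110e-08, 4.666e-08, 6.221e-08, 4.666e-08]  ψ = [3, 3, 3, 0]  (obs o_5=0)
t=6: δ = [1.866e-09, 1.400e-09, 2.488e-09, 2.799e-09]  ψ = [2, 1, 2, 1]  (obs o_6=0)
backtrack: best end state = 3; path = [3, 1, 2, 0, 3, 1, 3]

path = [3, 1, 2, 0, 3, 1, 3]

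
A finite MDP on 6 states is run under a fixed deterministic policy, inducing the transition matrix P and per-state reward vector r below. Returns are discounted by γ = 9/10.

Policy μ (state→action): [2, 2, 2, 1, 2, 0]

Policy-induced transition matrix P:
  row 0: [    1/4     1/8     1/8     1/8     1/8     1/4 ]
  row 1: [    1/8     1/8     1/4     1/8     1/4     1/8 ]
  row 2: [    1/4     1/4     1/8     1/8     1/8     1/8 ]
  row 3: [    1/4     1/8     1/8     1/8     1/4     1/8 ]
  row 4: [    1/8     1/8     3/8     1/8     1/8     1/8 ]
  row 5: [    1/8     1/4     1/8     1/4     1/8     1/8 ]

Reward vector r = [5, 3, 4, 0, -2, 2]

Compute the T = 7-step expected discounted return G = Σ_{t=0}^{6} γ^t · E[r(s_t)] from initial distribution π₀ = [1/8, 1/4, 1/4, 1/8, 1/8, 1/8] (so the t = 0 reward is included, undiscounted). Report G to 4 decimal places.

t=0: π = [0.1250, 0.2500, 0.2500, 0.1250, 0.1250, 0.1250], E[r] = 2.3750, γ^t·E[r] = 2.375000, running G = 2.375000
t=1: π = [0.1875, 0.1719, 0.1875, 0.1406, 0.1719, 0.1406], E[r] = 2.1406, γ^t·E[r] = 1.926563, running G = 4.301563
t=2: π = [0.1895, 0.1660, 0.1895, 0.1426, 0.1641, 0.1484], E[r] = 2.1719, γ^t·E[r] = 1.759219, running G = 6.060781
t=3: π = [0.1902, 0.1672, 0.1868, 0.1436, 0.1636, 0.1487], E[r] = 2.1699, γ^t·E[r] = 1.581873, running G = 7.642654
t=4: π = [0.1901, 0.1669, 0.1868, 0.1436, 0.1638, 0.1488], E[r] = 2.1682, γ^t·E[r] = 1.422524, running G = 9.065179
t=5: π = [0.1901, 0.1669, 0.1868, 0.1436, 0.1638, 0.1488], E[r] = 2.1683, γ^t·E[r] = 1.280371, running G = 10.345550
t=6: π = [0.1901, 0.1669, 0.1868, 0.1436, 0.1638, 0.1488], E[r] = 2.1683, γ^t·E[r] = 1.152330, running G = 11.497880

G = 11.4979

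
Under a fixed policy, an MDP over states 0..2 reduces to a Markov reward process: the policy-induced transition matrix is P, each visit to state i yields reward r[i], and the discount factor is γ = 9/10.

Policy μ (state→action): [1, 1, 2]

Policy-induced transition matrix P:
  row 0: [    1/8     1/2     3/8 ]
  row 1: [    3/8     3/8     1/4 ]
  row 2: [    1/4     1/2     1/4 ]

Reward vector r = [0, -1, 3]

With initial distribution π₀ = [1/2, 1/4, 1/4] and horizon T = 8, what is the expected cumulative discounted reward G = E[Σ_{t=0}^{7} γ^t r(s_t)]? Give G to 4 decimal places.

t=0: π = [0.5000, 0.2500, 0.2500], E[r] = 0.5000, γ^t·E[r] = 0.500000, running G = 0.500000
t=1: π = [0.2188, 0.4688, 0.3125], E[r] = 0.4688, γ^t·E[r] = 0.421875, running G = 0.921875
t=2: π = [0.2813, 0.4414, 0.2773], E[r] = 0.3906, γ^t·E[r] = 0.316406, running G = 1.238281
t=3: π = [0.2700, 0.4448, 0.2852], E[r] = 0.4106, γ^t·E[r] = 0.299360, running G = 1.537641
t=4: π = [0.2719, 0.4444, 0.2838], E[r] = 0.4069, γ^t·E[r] = 0.266941, running G = 1.804582
t=5: π = [0.2716, 0.4445, 0.2840], E[r] = 0.4075, γ^t·E[r] = 0.240621, running G = 2.045203
t=6: π = [0.2716, 0.4444, 0.2839], E[r] = 0.4074, γ^t·E[r] = 0.216506, running G = 2.261709
t=7: π = [0.2716, 0.4444, 0.2840], E[r] = 0.4074, γ^t·E[r] = 0.194863, running G = 2.456572

G = 2.4566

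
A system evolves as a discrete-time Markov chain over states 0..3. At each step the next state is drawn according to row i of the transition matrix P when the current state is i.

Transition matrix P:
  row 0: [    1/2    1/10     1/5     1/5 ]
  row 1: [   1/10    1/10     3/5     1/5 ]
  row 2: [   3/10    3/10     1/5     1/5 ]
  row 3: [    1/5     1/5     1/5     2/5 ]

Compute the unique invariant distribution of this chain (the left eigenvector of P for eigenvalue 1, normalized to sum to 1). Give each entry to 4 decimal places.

Balance equations π_j = Σ_i π_i·P[i][j]:
  π_0 = 1/2·π_0 + 1/10·π_1 + 3/10·π_2 + 1/5·π_3
  π_1 = 1/10·π_0 + 1/10·π_1 + 3/10·π_2 + 1/5·π_3
  π_2 = 1/5·π_0 + 3/5·π_1 + 1/5·π_2 + 1/5·π_3
  normalize: π_0 + π_1 + π_2 + π_3 = 1
Solving the linear system gives exactly π = [55/184, 33/184, 25/92, 1/4].

π = [0.2989, 0.1793, 0.2717, 0.2500]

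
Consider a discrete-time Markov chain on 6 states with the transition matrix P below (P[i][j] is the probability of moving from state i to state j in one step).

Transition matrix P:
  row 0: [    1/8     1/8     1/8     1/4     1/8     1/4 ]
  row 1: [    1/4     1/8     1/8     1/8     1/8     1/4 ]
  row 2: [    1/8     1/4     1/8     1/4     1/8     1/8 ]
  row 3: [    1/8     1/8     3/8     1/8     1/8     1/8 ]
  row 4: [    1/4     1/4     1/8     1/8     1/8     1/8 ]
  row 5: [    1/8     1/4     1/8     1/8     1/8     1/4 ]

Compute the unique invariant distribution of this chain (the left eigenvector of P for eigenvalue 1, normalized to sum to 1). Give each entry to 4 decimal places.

π = [0.1638, 0.1855, 0.1666, 0.1663, 0.1250, 0.1928]

Balance equations π_j = Σ_i π_i·P[i][j]:
  π_0 = 1/8·π_0 + 1/4·π_1 + 1/8·π_2 + 1/8·π_3 + 1/4·π_4 + 1/8·π_5
  π_1 = 1/8·π_0 + 1/8·π_1 + 1/4·π_2 + 1/8·π_3 + 1/4·π_4 + 1/4·π_5
  π_2 = 1/8·π_0 + 1/8·π_1 + 1/8·π_2 + 3/8·π_3 + 1/8·π_4 + 1/8·π_5
  π_3 = 1/4·π_0 + 1/8·π_1 + 1/4·π_2 + 1/8·π_3 + 1/8·π_4 + 1/8·π_5
  π_4 = 1/8·π_0 + 1/8·π_1 + 1/8·π_2 + 1/8·π_3 + 1/8·π_4 + 1/8·π_5
  normalize: π_0 + π_1 + π_2 + π_3 + π_4 + π_5 = 1
Solving the linear system gives exactly π = [2971/18136, 3365/18136, 3021/18136, 377/2267, 1/8, 437/2267].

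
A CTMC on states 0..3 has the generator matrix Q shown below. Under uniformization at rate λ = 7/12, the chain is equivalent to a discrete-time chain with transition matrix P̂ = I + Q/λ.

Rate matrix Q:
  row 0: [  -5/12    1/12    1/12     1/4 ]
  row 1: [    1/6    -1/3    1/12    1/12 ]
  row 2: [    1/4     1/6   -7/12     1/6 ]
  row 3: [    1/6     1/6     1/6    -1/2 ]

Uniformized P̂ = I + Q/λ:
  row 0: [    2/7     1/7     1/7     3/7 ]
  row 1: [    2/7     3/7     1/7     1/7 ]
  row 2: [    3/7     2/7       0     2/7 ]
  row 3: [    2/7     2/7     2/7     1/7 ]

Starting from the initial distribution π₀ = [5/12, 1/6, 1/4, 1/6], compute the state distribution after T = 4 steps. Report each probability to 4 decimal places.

t=0: π = [0.4167, 0.1667, 0.2500, 0.1667]
t=1: π = [0.3214, 0.2500, 0.1310, 0.2976]
t=2: π = [0.3044, 0.2755, 0.1667, 0.2534]
t=3: π = [0.3095, 0.2816, 0.1552, 0.2536]
t=4: π = [0.3079, 0.2817, 0.1569, 0.2535]

π = [0.3079, 0.2817, 0.1569, 0.2535]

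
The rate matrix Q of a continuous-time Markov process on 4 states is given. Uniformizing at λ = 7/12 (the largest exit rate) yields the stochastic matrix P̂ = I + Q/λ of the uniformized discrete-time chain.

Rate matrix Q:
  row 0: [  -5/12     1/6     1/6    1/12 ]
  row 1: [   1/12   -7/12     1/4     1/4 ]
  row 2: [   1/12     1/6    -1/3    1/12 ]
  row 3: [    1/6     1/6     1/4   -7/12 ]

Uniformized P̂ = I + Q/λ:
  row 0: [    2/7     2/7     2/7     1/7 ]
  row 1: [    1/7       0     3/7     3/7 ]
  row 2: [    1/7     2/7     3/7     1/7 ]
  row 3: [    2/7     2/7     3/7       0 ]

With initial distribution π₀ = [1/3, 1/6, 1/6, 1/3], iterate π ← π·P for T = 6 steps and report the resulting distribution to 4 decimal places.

π = [0.1967, 0.2222, 0.4005, 0.1806]

t=0: π = [0.3333, 0.1667, 0.1667, 0.3333]
t=1: π = [0.2381, 0.2381, 0.3810, 0.1429]
t=2: π = [0.1973, 0.2177, 0.3946, 0.1905]
t=3: π = [0.1983, 0.2235, 0.4004, 0.1778]
t=4: π = [0.1966, 0.2219, 0.4002, 0.1813]
t=5: π = [0.1968, 0.2223, 0.4005, 0.1803]
t=6: π = [0.1967, 0.2222, 0.4005, 0.1806]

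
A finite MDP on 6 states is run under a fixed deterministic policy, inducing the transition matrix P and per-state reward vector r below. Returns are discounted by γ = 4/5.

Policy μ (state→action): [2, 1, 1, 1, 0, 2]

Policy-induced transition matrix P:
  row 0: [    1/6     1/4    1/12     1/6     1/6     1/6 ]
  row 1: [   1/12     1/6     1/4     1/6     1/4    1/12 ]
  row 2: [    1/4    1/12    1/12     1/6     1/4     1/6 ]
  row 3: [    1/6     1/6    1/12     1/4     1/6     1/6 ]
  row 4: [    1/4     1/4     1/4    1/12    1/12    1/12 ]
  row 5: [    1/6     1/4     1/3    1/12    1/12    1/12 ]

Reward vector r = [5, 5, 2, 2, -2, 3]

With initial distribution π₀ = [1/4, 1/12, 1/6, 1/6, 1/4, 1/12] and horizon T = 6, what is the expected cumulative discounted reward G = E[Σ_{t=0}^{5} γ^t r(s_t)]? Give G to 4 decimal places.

G = 9.0432

t=0: π = [0.2500, 0.0833, 0.1667, 0.1667, 0.2500, 0.0833], E[r] = 2.0833, γ^t·E[r] = 2.083333, running G = 2.083333
t=1: π = [0.1944, 0.2014, 0.1597, 0.1528, 0.1597, 0.1319], E[r] = 2.6806, γ^t·E[r] = 2.144444, running G = 4.227778
t=2: π = [0.1765, 0.1939, 0.1765, 0.1551, 0.1725, 0.1256], E[r] = 2.5469, γ^t·E[r] = 1.630000, running G = 5.857778
t=3: π = [0.1796, 0.1915, 0.1758, 0.1548, 0.1727, 0.1257], E[r] = 2.5482, γ^t·E[r] = 1.304667, running G = 7.162444
t=4: π = [0.1797, 0.1918, 0.1755, 0.1547, 0.1724, 0.1258], E[r] = 2.5510, γ^t·E[r] = 1.044887, running G = 8.207332
t=5: π = [0.1797, 0.1919, 0.1755, 0.1547, 0.1724, 0.1258], E[r] = 2.5508, γ^t·E[r] = 0.835841, running G = 9.043172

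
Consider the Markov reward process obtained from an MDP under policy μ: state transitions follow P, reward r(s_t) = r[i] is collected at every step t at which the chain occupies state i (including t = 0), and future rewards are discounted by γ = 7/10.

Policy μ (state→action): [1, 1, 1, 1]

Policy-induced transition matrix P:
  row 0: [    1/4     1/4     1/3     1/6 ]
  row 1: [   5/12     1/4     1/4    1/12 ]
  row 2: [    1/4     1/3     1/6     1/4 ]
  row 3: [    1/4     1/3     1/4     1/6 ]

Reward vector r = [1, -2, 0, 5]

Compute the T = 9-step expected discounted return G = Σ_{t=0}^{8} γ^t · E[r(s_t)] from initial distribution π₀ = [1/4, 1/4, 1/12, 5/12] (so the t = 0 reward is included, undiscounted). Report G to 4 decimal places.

t=0: π = [0.2500, 0.2500, 0.0833, 0.4167], E[r] = 1.8333, γ^t·E[r] = 1.833333, running G = 1.833333
t=1: π = [0.2917, 0.2917, 0.2639, 0.1528], E[r] = 0.4722, γ^t·E[r] = 0.330556, running G = 2.163889
t=2: π = [0.2986, 0.2847, 0.2523, 0.1644], E[r] = 0.5509, γ^t·E[r] = 0.269954, running G = 2.433843
t=3: π = [0.2975, 0.2847, 0.2539, 0.1640], E[r] = 0.5478, γ^t·E[r] = 0.187909, running G = 2.621752
t=4: π = [0.2975, 0.2848, 0.2536, 0.1641], E[r] = 0.5483, γ^t·E[r] = 0.131644, running G = 2.753396
t=5: π = [0.2975, 0.2848, 0.2537, 0.1641], E[r] = 0.5482, γ^t·E[r] = 0.092134, running G = 2.845530
t=6: π = [0.2975, 0.2848, 0.2537, 0.1641], E[r] = 0.5482, γ^t·E[r] = 0.064495, running G = 2.910025
t=7: π = [0.2975, 0.2848, 0.2537, 0.1641], E[r] = 0.5482, γ^t·E[r] = 0.045147, running G = 2.955171
t=8: π = [0.2975, 0.2848, 0.2537, 0.1641], E[r] = 0.5482, γ^t·E[r] = 0.031603, running G = 2.986774

G = 2.9868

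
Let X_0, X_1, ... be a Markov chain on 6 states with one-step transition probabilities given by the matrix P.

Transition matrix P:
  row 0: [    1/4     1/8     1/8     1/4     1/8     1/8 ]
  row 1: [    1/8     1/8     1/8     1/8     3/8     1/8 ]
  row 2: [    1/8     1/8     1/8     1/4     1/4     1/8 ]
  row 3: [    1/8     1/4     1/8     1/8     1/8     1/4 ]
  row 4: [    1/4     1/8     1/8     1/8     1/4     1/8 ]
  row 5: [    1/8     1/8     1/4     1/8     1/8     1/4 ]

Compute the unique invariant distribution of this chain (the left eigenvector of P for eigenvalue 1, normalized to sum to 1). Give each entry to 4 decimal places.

π = [0.1722, 0.1456, 0.1458, 0.1647, 0.2053, 0.1664]

Balance equations π_j = Σ_i π_i·P[i][j]:
  π_0 = 1/4·π_0 + 1/8·π_1 + 1/8·π_2 + 1/8·π_3 + 1/4·π_4 + 1/8·π_5
  π_1 = 1/8·π_0 + 1/8·π_1 + 1/8·π_2 + 1/4·π_3 + 1/8·π_4 + 1/8·π_5
  π_2 = 1/8·π_0 + 1/8·π_1 + 1/8·π_2 + 1/8·π_3 + 1/8·π_4 + 1/4·π_5
  π_3 = 1/4·π_0 + 1/8·π_1 + 1/4·π_2 + 1/8·π_3 + 1/8·π_4 + 1/8·π_5
  π_4 = 1/8·π_0 + 3/8·π_1 + 1/4·π_2 + 1/8·π_3 + 1/4·π_4 + 1/8·π_5
  normalize: π_0 + π_1 + π_2 + π_3 + π_4 + π_5 = 1
Solving the linear system gives exactly π = [1675/9728, 4249/29184, 4255/29184, 601/3648, 1997/9728, 607/3648].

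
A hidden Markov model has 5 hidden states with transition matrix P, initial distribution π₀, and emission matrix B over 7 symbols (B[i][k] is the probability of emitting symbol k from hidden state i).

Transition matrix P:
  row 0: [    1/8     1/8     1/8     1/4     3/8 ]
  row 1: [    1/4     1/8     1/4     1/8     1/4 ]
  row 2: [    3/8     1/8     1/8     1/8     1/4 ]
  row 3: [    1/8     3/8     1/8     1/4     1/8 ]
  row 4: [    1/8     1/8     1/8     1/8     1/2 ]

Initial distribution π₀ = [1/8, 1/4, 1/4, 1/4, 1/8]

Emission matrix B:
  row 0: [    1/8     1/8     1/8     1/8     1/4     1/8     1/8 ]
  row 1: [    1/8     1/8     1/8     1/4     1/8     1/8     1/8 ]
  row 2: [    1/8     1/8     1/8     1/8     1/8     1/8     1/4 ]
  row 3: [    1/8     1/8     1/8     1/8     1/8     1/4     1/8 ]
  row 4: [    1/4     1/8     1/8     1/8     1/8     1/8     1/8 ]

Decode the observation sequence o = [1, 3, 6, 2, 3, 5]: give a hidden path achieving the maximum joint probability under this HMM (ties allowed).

path = [3, 1, 2, 0, 4, 4]

t=0: δ = [1.562e-02, 3.125e-02, 3.125e-02, 3.125e-02, 1.562e-02]  (obs o_0=1)
t=1: δ = [1.465e-03, 2.930e-03, 9.766e-04, 9.766e-04, 9.766e-04]  ψ = [2, 3, 1, 3, 1]  (obs o_1=3)
t=2: δ = [9.155e-05, 4.578e-05, 1.831e-04, 4.578e-05, 9.155e-05]  ψ = [1, 1, 1, 0, 1]  (obs o_2=6)
t=3: δ = [8.583e-06, 2.861e-06, 2.861e-06, 2.861e-06, 5.722e-06]  ψ = [2, 2, 2, 0, 2]  (obs o_3=2)
t=4: δ = [1.341e-07, 2.682e-07, 1.341e-07, 2.682e-07, 4.023e-07]  ψ = [0, 0, 0, 0, 0]  (obs o_4=3)
t=5: δ = [8.382e-09, 1.257e-08, 8.382e-09, 1.676e-08, 2.515e-08]  ψ = [1, 3, 1, 3, 4]  (obs o_5=5)
backtrack: best end state = 4; path = [3, 1, 2, 0, 4, 4]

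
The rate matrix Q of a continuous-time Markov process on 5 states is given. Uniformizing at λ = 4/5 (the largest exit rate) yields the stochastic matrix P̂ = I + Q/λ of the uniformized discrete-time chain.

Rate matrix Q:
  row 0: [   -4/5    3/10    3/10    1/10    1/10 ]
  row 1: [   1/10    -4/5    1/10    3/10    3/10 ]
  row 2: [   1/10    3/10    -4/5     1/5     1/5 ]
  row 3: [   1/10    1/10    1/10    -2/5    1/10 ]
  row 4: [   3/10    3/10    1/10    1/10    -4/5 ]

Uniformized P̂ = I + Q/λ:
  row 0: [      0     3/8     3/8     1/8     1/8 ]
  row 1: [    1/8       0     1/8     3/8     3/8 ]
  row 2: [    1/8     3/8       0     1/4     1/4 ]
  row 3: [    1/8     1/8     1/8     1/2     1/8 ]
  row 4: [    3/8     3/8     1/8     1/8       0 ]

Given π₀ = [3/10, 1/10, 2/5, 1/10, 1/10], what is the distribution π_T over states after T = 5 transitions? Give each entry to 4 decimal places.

t=0: π = [0.3000, 0.1000, 0.4000, 0.1000, 0.1000]
t=1: π = [0.1125, 0.3125, 0.1500, 0.2375, 0.1875]
t=2: π = [0.1578, 0.1984, 0.1344, 0.3109, 0.1984]
t=3: π = [0.1549, 0.2229, 0.1477, 0.3080, 0.1666]
t=4: π = [0.1473, 0.2144, 0.1453, 0.3147, 0.1783]
t=5: π = [0.1512, 0.2159, 0.1437, 0.3148, 0.1745]

π = [0.1512, 0.2159, 0.1437, 0.3148, 0.1745]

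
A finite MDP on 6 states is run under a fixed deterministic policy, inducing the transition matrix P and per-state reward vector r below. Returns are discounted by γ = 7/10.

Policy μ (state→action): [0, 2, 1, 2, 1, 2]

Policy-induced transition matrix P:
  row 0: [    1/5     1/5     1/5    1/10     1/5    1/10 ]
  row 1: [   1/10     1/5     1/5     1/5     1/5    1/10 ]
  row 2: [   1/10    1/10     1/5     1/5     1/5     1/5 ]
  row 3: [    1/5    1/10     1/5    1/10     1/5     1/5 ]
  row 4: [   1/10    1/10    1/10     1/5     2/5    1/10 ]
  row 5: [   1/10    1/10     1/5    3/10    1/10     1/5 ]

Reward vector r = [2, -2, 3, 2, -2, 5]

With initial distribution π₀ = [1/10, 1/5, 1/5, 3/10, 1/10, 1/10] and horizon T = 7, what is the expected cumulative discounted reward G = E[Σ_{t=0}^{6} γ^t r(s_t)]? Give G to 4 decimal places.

G = 3.8640

t=0: π = [0.1000, 0.2000, 0.2000, 0.3000, 0.1000, 0.1000], E[r] = 1.3000, γ^t·E[r] = 1.300000, running G = 1.300000
t=1: π = [0.1400, 0.1300, 0.1900, 0.1700, 0.2100, 0.1600], E[r] = 1.3100, γ^t·E[r] = 0.917000, running G = 2.217000
t=2: π = [0.1310, 0.1270, 0.1790, 0.1850, 0.2260, 0.1520], E[r] = 1.2230, γ^t·E[r] = 0.599270, running G = 2.816270
t=3: π = [0.1316, 0.1258, 0.1774, 0.1836, 0.2300, 0.1516], E[r] = 1.2090, γ^t·E[r] = 0.414687, running G = 3.230957
t=4: π = [0.1315, 0.1257, 0.1770, 0.1836, 0.2308, 0.1513], E[r] = 1.2045, γ^t·E[r] = 0.289191, running G = 3.520148
t=5: π = [0.1315, 0.1257, 0.1769, 0.1836, 0.2310, 0.1512], E[r] = 1.2034, γ^t·E[r] = 0.202258, running G = 3.722406
t=6: π = [0.1315, 0.1257, 0.1769, 0.1836, 0.2311, 0.1512], E[r] = 1.2032, γ^t·E[r] = 0.141550, running G = 3.863956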